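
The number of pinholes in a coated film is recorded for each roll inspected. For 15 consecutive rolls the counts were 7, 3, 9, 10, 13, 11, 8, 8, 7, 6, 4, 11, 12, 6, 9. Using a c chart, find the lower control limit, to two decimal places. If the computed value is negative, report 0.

c̄ = (7 + 3 + 9 + 10 + 13 + 11 + 8 + 8 + 7 + 6 + 4 + 11 + 12 + 6 + 9) / 15 = 124 / 15 = 8.2667
LCL = c̄ − 3√c̄ = 8.2667 − 3 × 2.8752 = -0.3589 → 0 (cannot be negative)

0.00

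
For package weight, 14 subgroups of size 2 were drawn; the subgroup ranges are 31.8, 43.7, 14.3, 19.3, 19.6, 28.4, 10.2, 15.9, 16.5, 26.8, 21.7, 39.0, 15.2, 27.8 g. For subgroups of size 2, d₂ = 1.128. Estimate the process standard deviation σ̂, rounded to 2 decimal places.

20.91

R̄ = (31.8 + 43.7 + 14.3 + 19.3 + 19.6 + 28.4 + 10.2 + 15.9 + 16.5 + 26.8 + 21.7 + 39.0 + 15.2 + 27.8) / 14 = 23.5857
σ̂ = R̄ / d₂ = 23.5857 / 1.128 = 20.9093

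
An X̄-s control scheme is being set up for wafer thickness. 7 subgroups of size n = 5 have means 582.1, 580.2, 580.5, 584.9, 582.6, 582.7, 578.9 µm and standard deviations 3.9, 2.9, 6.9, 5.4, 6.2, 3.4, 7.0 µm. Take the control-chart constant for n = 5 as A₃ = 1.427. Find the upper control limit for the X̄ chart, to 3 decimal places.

X̄̄ = (582.1 + 580.2 + 580.5 + 584.9 + 582.6 + 582.7 + 578.9) / 7 = 581.7000
s̄ = (3.9 + 2.9 + 6.9 + 5.4 + 6.2 + 3.4 + 7.0) / 7 = 5.1000
UCL = X̄̄ + A₃·s̄ = 581.7000 + 1.427 × 5.1000 = 588.9777

588.978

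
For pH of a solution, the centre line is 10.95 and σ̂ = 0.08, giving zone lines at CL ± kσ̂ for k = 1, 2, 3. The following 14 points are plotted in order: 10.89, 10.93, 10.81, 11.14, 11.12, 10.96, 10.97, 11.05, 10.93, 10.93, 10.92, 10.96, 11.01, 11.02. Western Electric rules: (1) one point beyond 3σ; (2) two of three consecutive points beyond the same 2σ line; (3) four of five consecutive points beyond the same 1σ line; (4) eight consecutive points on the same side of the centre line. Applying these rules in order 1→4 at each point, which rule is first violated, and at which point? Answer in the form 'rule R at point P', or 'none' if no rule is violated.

rule 2 at point 5

Zone of each point (C = within 1σ̂, B = 1σ̂–2σ̂, A = 2σ̂–3σ̂, * = beyond 3σ̂; sign = side of CL): 1:-C, 2:-C, 3:-B, 4:+A, 5:+A, 6:+C, 7:+C, 8:+B, 9:-C, 10:-C, 11:-C, 12:+C, 13:+C, 14:+C
Rule 2 (two of three consecutive points beyond the same 2σ limit) is satisfied at point 5.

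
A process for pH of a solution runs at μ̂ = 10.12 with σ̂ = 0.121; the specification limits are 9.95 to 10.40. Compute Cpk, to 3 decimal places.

0.468

Cpu = (USL − μ̂) / (3σ̂) = (10.40 − 10.12) / (3 × 0.121) = 0.7713; Cpl = (μ̂ − LSL) / (3σ̂) = (10.12 − 9.95) / (3 × 0.121) = 0.4683; Cpk = min(Cpu, Cpl) = 0.4683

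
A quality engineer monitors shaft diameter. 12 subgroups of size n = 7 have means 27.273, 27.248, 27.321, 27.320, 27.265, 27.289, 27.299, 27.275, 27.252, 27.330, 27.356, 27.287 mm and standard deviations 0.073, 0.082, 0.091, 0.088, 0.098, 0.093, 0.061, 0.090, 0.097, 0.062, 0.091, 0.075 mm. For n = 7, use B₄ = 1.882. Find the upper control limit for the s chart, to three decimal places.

0.157

s̄ = (0.073 + 0.082 + 0.091 + 0.088 + 0.098 + 0.093 + 0.061 + 0.090 + 0.097 + 0.062 + 0.091 + 0.075) / 12 = 0.0834
UCL_s = B₄·s̄ = 1.882 × 0.0834 = 0.1570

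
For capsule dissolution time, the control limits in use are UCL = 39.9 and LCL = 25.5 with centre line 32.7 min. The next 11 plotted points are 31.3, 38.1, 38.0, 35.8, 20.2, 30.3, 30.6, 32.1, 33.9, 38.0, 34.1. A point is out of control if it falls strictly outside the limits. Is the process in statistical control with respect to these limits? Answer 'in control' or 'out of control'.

Compare each point to [25.5, 39.9]: sample 5 = 20.2 < LCL.

out of control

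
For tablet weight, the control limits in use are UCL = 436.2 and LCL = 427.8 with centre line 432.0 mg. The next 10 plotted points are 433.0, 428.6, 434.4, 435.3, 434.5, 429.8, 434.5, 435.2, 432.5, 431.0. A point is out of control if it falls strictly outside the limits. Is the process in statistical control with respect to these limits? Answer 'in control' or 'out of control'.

All 10 points lie within [427.8, 436.2].

in control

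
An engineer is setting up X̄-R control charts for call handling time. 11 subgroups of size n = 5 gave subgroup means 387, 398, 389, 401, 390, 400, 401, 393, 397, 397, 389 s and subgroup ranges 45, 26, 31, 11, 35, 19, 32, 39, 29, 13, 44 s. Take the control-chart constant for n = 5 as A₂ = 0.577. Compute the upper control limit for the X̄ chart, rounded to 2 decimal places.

411.72

X̄̄ = (387 + 398 + 389 + 401 + 390 + 400 + 401 + 393 + 397 + 397 + 389) / 11 = 4342.0000 / 11 = 394.7273
R̄ = (45 + 26 + 31 + 11 + 35 + 19 + 32 + 39 + 29 + 13 + 44) / 11 = 324.0000 / 11 = 29.4545
UCL = X̄̄ + A₂·R̄ = 394.7273 + 0.577 × 29.4545 = 411.7225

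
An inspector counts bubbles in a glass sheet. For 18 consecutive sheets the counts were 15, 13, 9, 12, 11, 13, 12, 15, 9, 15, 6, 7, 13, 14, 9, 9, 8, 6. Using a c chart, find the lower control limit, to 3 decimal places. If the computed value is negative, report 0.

0.989

c̄ = (15 + 13 + 9 + 12 + 11 + 13 + 12 + 15 + 9 + 15 + 6 + 7 + 13 + 14 + 9 + 9 + 8 + 6) / 18 = 196 / 18 = 10.8889
LCL = c̄ − 3√c̄ = 10.8889 − 3 × 3.2998 = 0.9894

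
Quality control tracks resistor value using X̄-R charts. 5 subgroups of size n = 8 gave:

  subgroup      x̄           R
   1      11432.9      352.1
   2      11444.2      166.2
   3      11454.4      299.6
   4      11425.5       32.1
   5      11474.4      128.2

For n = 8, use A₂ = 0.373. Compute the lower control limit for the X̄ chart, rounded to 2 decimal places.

11373.31

X̄̄ = (11432.9 + 11444.2 + 11454.4 + 11425.5 + 11474.4) / 5 = 57231.4000 / 5 = 11446.2800
R̄ = (352.1 + 166.2 + 299.6 + 32.1 + 128.2) / 5 = 978.2000 / 5 = 195.6400
LCL = X̄̄ − A₂·R̄ = 11446.2800 − 0.373 × 195.6400 = 11373.3063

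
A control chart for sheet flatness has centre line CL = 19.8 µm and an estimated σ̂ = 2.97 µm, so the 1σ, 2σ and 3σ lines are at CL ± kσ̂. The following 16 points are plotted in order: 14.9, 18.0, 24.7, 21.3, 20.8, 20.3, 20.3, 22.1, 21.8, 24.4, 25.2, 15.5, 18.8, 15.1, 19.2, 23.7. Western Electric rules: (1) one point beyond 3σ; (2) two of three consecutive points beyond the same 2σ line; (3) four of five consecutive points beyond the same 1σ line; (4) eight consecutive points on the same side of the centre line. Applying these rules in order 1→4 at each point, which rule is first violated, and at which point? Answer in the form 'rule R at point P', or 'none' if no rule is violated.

rule 4 at point 10

Zone of each point (C = within 1σ̂, B = 1σ̂–2σ̂, A = 2σ̂–3σ̂, * = beyond 3σ̂; sign = side of CL): 1:-B, 2:-C, 3:+B, 4:+C, 5:+C, 6:+C, 7:+C, 8:+C, 9:+C, 10:+B, 11:+B, 12:-B, 13:-C, 14:-B, 15:-C, 16:+B
Rule 4 (eight consecutive points on the same side of the centre line) is satisfied at point 10.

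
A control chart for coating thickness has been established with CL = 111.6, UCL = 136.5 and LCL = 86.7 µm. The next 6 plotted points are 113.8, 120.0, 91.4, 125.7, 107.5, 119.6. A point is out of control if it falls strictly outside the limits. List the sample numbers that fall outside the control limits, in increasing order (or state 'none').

none

All 6 points lie within [86.7, 136.5].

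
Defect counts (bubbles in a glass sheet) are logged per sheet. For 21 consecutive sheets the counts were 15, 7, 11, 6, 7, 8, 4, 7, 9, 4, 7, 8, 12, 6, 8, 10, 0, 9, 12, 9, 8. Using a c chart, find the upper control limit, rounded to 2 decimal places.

16.41

c̄ = (15 + 7 + 11 + 6 + 7 + 8 + 4 + 7 + 9 + 4 + 7 + 8 + 12 + 6 + 8 + 10 + 0 + 9 + 12 + 9 + 8) / 21 = 167 / 21 = 7.9524
UCL = c̄ + 3√c̄ = 7.9524 + 3 × √7.9524 = 7.9524 + 3 × 2.8200 = 16.4124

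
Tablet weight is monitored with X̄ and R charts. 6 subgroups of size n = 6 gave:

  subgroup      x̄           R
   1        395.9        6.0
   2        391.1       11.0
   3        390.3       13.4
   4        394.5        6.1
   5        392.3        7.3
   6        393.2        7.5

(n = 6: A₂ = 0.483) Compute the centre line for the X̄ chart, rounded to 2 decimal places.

392.88

X̄̄ = (395.9 + 391.1 + 390.3 + 394.5 + 392.3 + 393.2) / 6 = 2357.3000 / 6 = 392.8833
CL = X̄̄ = 392.8833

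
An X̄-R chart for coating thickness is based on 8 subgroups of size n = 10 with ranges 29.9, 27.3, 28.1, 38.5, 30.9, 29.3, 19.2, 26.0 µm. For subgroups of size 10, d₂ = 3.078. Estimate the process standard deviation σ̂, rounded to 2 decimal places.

R̄ = (29.9 + 27.3 + 28.1 + 38.5 + 30.9 + 29.3 + 19.2 + 26.0) / 8 = 28.6500
σ̂ = R̄ / d₂ = 28.6500 / 3.078 = 9.3080

9.31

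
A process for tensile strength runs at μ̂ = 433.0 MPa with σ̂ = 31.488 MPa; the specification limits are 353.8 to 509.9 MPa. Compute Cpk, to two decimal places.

Cpu = (USL − μ̂) / (3σ̂) = (509.9 − 433.0) / (3 × 31.488) = 0.8141; Cpl = (μ̂ − LSL) / (3σ̂) = (433.0 − 353.8) / (3 × 31.488) = 0.8384; Cpk = min(Cpu, Cpl) = 0.8141

0.81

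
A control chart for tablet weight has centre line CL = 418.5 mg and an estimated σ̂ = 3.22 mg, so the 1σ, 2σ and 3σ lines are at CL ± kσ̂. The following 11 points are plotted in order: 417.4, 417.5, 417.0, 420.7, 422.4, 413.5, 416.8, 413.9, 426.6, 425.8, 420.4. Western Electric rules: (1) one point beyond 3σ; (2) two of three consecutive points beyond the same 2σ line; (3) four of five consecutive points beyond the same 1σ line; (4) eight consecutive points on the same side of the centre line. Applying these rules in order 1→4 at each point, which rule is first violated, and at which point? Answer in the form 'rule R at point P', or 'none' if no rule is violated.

Zone of each point (C = within 1σ̂, B = 1σ̂–2σ̂, A = 2σ̂–3σ̂, * = beyond 3σ̂; sign = side of CL): 1:-C, 2:-C, 3:-C, 4:+C, 5:+B, 6:-B, 7:-C, 8:-B, 9:+A, 10:+A, 11:+C
Rule 2 (two of three consecutive points beyond the same 2σ limit) is satisfied at point 10.

rule 2 at point 10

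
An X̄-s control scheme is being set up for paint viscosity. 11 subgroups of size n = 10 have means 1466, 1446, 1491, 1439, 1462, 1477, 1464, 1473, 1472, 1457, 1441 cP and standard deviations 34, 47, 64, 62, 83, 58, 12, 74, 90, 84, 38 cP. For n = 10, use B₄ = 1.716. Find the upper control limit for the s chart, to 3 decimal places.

s̄ = (34 + 47 + 64 + 62 + 83 + 58 + 12 + 74 + 90 + 84 + 38) / 11 = 58.7273
UCL_s = B₄·s̄ = 1.716 × 58.7273 = 100.7760

100.776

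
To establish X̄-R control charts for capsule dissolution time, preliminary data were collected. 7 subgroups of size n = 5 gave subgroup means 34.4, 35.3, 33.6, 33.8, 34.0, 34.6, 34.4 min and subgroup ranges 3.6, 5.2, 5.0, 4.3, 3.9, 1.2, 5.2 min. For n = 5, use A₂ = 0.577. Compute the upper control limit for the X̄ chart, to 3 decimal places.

X̄̄ = (34.4 + 35.3 + 33.6 + 33.8 + 34.0 + 34.6 + 34.4) / 7 = 240.1000 / 7 = 34.3000
R̄ = (3.6 + 5.2 + 5.0 + 4.3 + 3.9 + 1.2 + 5.2) / 7 = 28.4000 / 7 = 4.0571
UCL = X̄̄ + A₂·R̄ = 34.3000 + 0.577 × 4.0571 = 36.6410

36.641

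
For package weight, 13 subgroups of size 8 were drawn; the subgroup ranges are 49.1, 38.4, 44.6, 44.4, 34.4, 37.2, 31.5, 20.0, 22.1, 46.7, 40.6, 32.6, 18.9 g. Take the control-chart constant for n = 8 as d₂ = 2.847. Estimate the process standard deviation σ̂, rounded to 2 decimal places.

12.44

R̄ = (49.1 + 38.4 + 44.6 + 44.4 + 34.4 + 37.2 + 31.5 + 20.0 + 22.1 + 46.7 + 40.6 + 32.6 + 18.9) / 13 = 35.4231
σ̂ = R̄ / d₂ = 35.4231 / 2.847 = 12.4422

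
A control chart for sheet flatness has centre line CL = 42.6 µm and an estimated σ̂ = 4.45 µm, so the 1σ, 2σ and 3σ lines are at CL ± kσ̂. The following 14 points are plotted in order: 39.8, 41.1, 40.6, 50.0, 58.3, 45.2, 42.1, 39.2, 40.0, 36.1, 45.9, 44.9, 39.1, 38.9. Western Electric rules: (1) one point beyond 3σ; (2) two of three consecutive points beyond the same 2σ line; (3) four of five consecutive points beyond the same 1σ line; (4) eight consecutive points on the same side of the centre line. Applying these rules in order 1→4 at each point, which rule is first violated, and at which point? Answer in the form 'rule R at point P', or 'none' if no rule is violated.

Zone of each point (C = within 1σ̂, B = 1σ̂–2σ̂, A = 2σ̂–3σ̂, * = beyond 3σ̂; sign = side of CL): 1:-C, 2:-C, 3:-C, 4:+B, 5:+*, 6:+C, 7:-C, 8:-C, 9:-C, 10:-B, 11:+C, 12:+C, 13:-C, 14:-C
Rule 1 (one point beyond the 3σ limits) is satisfied at point 5.

rule 1 at point 5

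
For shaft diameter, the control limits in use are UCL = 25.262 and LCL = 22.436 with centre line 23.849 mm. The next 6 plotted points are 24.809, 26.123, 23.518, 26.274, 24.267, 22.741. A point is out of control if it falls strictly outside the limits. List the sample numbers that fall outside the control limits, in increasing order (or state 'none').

Compare each point to [22.436, 25.262]: sample 2 = 26.123 > UCL; sample 4 = 26.274 > UCL.

2, 4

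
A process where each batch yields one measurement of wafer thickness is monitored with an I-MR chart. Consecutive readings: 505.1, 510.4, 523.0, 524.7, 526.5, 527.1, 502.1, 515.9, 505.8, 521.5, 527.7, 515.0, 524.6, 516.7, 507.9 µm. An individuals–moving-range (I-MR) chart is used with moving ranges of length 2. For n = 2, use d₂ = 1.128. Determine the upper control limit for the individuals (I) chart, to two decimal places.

X̄ = (505.1 + 510.4 + 523.0 + 524.7 + 526.5 + 527.1 + 502.1 + 515.9 + 505.8 + 521.5 + 527.7 + 515.0 + 524.6 + 516.7 + 507.9) / 15 = 516.9333
Moving ranges: 5.3, 12.6, 1.7, 1.8, 0.6, 25.0, 13.8, 10.1, 15.7, 6.2, 12.7, 9.6, 7.9, 8.8; M̄R̄ = 131.8000 / 14 = 9.4143
UCL = X̄ + 3·M̄R̄/d₂ = 516.9333 + 3 × 9.4143 / 1.128 = 541.9713

541.97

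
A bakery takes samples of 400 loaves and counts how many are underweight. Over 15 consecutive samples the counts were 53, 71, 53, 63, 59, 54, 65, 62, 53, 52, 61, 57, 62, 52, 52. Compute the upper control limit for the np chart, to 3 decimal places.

79.049

p̄ = Σdᵢ / (k·n) = 869 / (15 × 400) = 0.14483
UCL = np̄ + 3·√(np̄(1−p̄)) = 57.9333 + 3 × √(57.9333×0.85517) = 57.9333 + 3 × 7.0387 = 79.0493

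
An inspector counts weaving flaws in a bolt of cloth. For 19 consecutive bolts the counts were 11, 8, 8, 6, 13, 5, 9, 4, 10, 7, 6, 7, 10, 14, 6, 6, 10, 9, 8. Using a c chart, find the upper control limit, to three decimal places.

16.887

c̄ = (11 + 8 + 8 + 6 + 13 + 5 + 9 + 4 + 10 + 7 + 6 + 7 + 10 + 14 + 6 + 6 + 10 + 9 + 8) / 19 = 157 / 19 = 8.2632
UCL = c̄ + 3√c̄ = 8.2632 + 3 × √8.2632 = 8.2632 + 3 × 2.8746 = 16.8869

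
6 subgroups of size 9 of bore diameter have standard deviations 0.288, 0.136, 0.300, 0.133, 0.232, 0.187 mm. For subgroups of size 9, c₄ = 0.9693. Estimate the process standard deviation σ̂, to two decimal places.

s̄ = (0.288 + 0.136 + 0.300 + 0.133 + 0.232 + 0.187) / 6 = 0.2127
σ̂ = s̄ / c₄ = 0.2127 / 0.9693 = 0.2194

0.22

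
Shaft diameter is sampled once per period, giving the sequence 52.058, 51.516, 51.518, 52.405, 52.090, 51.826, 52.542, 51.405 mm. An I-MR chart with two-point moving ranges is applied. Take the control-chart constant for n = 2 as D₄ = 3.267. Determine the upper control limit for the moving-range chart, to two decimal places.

Moving ranges: 0.542, 0.002, 0.887, 0.315, 0.264, 0.716, 1.137; M̄R̄ = 3.8630 / 7 = 0.5519
UCL_MR = D₄·M̄R̄ = 3.267 × 0.5519 = 1.8029

1.80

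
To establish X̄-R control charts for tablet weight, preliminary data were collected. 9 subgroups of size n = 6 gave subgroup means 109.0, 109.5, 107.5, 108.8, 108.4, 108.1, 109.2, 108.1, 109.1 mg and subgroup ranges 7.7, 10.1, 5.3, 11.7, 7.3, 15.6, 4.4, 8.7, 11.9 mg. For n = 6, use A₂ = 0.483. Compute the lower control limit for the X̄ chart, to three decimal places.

104.195

X̄̄ = (109.0 + 109.5 + 107.5 + 108.8 + 108.4 + 108.1 + 109.2 + 108.1 + 109.1) / 9 = 977.7000 / 9 = 108.6333
R̄ = (7.7 + 10.1 + 5.3 + 11.7 + 7.3 + 15.6 + 4.4 + 8.7 + 11.9) / 9 = 82.7000 / 9 = 9.1889
LCL = X̄̄ − A₂·R̄ = 108.6333 − 0.483 × 9.1889 = 104.1951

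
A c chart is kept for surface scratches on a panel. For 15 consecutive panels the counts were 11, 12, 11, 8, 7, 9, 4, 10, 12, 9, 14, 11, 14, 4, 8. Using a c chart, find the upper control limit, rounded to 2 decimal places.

18.90

c̄ = (11 + 12 + 11 + 8 + 7 + 9 + 4 + 10 + 12 + 9 + 14 + 11 + 14 + 4 + 8) / 15 = 144 / 15 = 9.6000
UCL = c̄ + 3√c̄ = 9.6000 + 3 × √9.6000 = 9.6000 + 3 × 3.0984 = 18.8952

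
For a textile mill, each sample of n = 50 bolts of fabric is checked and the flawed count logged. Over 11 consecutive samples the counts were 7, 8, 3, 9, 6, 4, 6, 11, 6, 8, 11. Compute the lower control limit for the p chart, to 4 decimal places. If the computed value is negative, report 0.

p̄ = Σdᵢ / (k·n) = 79 / (11 × 50) = 0.14364
LCL = p̄ − 3·√(p̄(1−p̄)/n) = 0.14364 − 3 × 0.04960 = -0.00516 → 0 (negative, so LCL = 0)

0.0000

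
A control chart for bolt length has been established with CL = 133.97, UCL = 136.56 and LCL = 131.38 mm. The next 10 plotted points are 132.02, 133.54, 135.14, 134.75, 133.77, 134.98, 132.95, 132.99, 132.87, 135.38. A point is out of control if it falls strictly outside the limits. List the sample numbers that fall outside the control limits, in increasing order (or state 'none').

All 10 points lie within [131.38, 136.56].

none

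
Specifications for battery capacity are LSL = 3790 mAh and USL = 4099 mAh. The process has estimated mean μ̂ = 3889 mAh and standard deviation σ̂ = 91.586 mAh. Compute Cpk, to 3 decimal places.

Cpu = (USL − μ̂) / (3σ̂) = (4099 − 3889) / (3 × 91.586) = 0.7643; Cpl = (μ̂ − LSL) / (3σ̂) = (3889 − 3790) / (3 × 91.586) = 0.3603; Cpk = min(Cpu, Cpl) = 0.3603

0.360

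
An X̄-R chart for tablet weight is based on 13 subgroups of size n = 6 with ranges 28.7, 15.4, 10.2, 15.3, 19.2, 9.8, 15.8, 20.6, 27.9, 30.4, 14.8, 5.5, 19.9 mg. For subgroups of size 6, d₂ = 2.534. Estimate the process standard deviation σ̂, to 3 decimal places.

R̄ = (28.7 + 15.4 + 10.2 + 15.3 + 19.2 + 9.8 + 15.8 + 20.6 + 27.9 + 30.4 + 14.8 + 5.5 + 19.9) / 13 = 17.9615
σ̂ = R̄ / d₂ = 17.9615 / 2.534 = 7.0882

7.088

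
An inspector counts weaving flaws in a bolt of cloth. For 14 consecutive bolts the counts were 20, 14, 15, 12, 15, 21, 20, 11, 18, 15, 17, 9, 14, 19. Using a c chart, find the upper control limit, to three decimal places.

27.607

c̄ = (20 + 14 + 15 + 12 + 15 + 21 + 20 + 11 + 18 + 15 + 17 + 9 + 14 + 19) / 14 = 220 / 14 = 15.7143
UCL = c̄ + 3√c̄ = 15.7143 + 3 × √15.7143 = 15.7143 + 3 × 3.9641 = 27.6067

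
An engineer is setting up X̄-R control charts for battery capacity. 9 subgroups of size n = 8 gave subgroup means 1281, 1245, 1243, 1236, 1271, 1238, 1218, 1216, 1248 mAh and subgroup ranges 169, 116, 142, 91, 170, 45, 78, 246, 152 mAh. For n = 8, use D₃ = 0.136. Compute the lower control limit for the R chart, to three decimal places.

R̄ = (169 + 116 + 142 + 91 + 170 + 45 + 78 + 246 + 152) / 9 = 1209.0000 / 9 = 134.3333
LCL_R = D₃·R̄ = 0.136 × 134.3333 = 18.2693

18.269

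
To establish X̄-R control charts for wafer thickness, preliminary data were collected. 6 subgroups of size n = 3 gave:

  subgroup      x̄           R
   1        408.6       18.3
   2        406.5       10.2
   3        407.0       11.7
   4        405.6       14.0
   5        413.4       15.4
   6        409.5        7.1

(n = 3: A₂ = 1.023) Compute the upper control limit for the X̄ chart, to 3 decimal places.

X̄̄ = (408.6 + 406.5 + 407.0 + 405.6 + 413.4 + 409.5) / 6 = 2450.6000 / 6 = 408.4333
R̄ = (18.3 + 10.2 + 11.7 + 14.0 + 15.4 + 7.1) / 6 = 76.7000 / 6 = 12.7833
UCL = X̄̄ + A₂·R̄ = 408.4333 + 1.023 × 12.7833 = 421.5107

421.511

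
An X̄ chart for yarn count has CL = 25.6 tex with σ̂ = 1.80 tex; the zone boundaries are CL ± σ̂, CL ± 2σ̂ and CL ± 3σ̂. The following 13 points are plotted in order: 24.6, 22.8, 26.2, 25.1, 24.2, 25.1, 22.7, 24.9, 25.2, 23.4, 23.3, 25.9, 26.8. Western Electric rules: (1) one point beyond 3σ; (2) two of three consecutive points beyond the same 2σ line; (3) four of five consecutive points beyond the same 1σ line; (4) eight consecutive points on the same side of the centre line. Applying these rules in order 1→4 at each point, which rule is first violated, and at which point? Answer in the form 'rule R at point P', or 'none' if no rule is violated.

rule 4 at point 11

Zone of each point (C = within 1σ̂, B = 1σ̂–2σ̂, A = 2σ̂–3σ̂, * = beyond 3σ̂; sign = side of CL): 1:-C, 2:-B, 3:+C, 4:-C, 5:-C, 6:-C, 7:-B, 8:-C, 9:-C, 10:-B, 11:-B, 12:+C, 13:+C
Rule 4 (eight consecutive points on the same side of the centre line) is satisfied at point 11.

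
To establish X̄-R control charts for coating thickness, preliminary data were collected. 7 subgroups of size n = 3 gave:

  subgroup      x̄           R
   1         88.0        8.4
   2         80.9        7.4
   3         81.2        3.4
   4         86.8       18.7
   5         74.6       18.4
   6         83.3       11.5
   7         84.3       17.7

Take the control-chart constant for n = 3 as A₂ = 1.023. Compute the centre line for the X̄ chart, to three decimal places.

82.729

X̄̄ = (88.0 + 80.9 + 81.2 + 86.8 + 74.6 + 83.3 + 84.3) / 7 = 579.1000 / 7 = 82.7286
CL = X̄̄ = 82.7286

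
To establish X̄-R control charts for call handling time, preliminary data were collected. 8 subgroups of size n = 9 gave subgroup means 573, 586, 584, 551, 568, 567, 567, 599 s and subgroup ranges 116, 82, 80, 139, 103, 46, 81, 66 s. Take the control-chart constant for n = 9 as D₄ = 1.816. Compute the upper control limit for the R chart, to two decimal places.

161.85

R̄ = (116 + 82 + 80 + 139 + 103 + 46 + 81 + 66) / 8 = 713.0000 / 8 = 89.1250
UCL_R = D₄·R̄ = 1.816 × 89.1250 = 161.8510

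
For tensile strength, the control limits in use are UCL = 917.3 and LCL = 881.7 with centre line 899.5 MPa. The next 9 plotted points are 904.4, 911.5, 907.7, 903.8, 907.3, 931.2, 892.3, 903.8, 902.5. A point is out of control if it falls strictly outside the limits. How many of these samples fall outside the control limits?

Compare each point to [881.7, 917.3]: sample 6 = 931.2 > UCL.

1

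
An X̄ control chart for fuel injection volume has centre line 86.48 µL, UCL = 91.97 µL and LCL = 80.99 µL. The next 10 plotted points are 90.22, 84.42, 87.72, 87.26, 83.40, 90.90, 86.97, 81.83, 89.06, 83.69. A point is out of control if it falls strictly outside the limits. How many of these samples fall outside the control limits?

0

All 10 points lie within [80.99, 91.97].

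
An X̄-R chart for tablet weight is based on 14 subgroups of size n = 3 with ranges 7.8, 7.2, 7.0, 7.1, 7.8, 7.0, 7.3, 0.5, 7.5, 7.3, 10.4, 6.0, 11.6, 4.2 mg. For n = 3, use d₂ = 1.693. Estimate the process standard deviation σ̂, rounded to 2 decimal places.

R̄ = (7.8 + 7.2 + 7.0 + 7.1 + 7.8 + 7.0 + 7.3 + 0.5 + 7.5 + 7.3 + 10.4 + 6.0 + 11.6 + 4.2) / 14 = 7.0500
σ̂ = R̄ / d₂ = 7.0500 / 1.693 = 4.1642

4.16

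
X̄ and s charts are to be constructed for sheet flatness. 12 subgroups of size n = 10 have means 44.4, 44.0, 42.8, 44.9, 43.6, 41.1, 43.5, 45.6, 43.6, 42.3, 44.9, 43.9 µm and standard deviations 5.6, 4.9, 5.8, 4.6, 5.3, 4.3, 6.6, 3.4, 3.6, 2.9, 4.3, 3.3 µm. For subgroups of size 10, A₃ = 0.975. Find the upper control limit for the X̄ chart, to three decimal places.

48.153

X̄̄ = (44.4 + 44.0 + 42.8 + 44.9 + 43.6 + 41.1 + 43.5 + 45.6 + 43.6 + 42.3 + 44.9 + 43.9) / 12 = 43.7167
s̄ = (5.6 + 4.9 + 5.8 + 4.6 + 5.3 + 4.3 + 6.6 + 3.4 + 3.6 + 2.9 + 4.3 + 3.3) / 12 = 4.5500
UCL = X̄̄ + A₃·s̄ = 43.7167 + 0.975 × 4.5500 = 48.1529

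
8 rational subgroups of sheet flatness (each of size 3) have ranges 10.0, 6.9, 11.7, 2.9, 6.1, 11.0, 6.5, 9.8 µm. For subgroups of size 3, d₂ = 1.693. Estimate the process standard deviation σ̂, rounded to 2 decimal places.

R̄ = (10.0 + 6.9 + 11.7 + 2.9 + 6.1 + 11.0 + 6.5 + 9.8) / 8 = 8.1125
σ̂ = R̄ / d₂ = 8.1125 / 1.693 = 4.7918

4.79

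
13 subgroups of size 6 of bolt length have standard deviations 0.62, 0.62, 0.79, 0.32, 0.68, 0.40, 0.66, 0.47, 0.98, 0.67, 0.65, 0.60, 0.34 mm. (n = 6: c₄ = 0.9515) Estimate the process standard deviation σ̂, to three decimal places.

s̄ = (0.62 + 0.62 + 0.79 + 0.32 + 0.68 + 0.40 + 0.66 + 0.47 + 0.98 + 0.67 + 0.65 + 0.60 + 0.34) / 13 = 0.6000
σ̂ = s̄ / c₄ = 0.6000 / 0.9515 = 0.6306

0.631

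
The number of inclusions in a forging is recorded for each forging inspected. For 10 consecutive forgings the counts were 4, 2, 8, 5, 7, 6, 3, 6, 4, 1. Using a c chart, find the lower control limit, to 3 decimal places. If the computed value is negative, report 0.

0.000

c̄ = (4 + 2 + 8 + 5 + 7 + 6 + 3 + 6 + 4 + 1) / 10 = 46 / 10 = 4.6000
LCL = c̄ − 3√c̄ = 4.6000 − 3 × 2.1448 = -1.8343 → 0 (cannot be negative)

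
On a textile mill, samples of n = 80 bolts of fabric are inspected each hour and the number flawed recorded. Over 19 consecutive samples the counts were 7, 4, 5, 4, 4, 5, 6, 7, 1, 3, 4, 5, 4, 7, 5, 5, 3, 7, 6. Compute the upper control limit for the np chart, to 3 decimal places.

11.241

p̄ = Σdᵢ / (k·n) = 92 / (19 × 80) = 0.06053
UCL = np̄ + 3·√(np̄(1−p̄)) = 4.8421 + 3 × √(4.8421×0.93947) = 4.8421 + 3 × 2.1328 = 11.2406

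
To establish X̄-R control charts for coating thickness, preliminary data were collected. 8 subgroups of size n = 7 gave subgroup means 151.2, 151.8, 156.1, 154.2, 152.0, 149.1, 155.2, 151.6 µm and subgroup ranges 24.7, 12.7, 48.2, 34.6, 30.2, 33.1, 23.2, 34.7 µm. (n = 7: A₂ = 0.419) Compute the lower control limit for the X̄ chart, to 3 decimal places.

140.007

X̄̄ = (151.2 + 151.8 + 156.1 + 154.2 + 152.0 + 149.1 + 155.2 + 151.6) / 8 = 1221.2000 / 8 = 152.6500
R̄ = (24.7 + 12.7 + 48.2 + 34.6 + 30.2 + 33.1 + 23.2 + 34.7) / 8 = 241.4000 / 8 = 30.1750
LCL = X̄̄ − A₂·R̄ = 152.6500 − 0.419 × 30.1750 = 140.0067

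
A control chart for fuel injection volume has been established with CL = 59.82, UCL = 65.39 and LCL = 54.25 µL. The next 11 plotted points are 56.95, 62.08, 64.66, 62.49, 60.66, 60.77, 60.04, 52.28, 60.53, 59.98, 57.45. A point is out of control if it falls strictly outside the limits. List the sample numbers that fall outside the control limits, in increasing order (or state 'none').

Compare each point to [54.25, 65.39]: sample 8 = 52.28 < LCL.

8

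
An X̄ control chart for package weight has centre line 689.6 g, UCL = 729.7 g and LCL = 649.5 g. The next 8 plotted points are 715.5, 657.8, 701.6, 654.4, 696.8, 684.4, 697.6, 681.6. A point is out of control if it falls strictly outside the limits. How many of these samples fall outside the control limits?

0

All 8 points lie within [649.5, 729.7].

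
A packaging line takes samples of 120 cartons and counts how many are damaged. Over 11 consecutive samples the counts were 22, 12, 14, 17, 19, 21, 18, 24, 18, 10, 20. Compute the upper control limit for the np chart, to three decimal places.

29.388

p̄ = Σdᵢ / (k·n) = 195 / (11 × 120) = 0.14773
UCL = np̄ + 3·√(np̄(1−p̄)) = 17.7273 + 3 × √(17.7273×0.85227) = 17.7273 + 3 × 3.8870 = 29.3882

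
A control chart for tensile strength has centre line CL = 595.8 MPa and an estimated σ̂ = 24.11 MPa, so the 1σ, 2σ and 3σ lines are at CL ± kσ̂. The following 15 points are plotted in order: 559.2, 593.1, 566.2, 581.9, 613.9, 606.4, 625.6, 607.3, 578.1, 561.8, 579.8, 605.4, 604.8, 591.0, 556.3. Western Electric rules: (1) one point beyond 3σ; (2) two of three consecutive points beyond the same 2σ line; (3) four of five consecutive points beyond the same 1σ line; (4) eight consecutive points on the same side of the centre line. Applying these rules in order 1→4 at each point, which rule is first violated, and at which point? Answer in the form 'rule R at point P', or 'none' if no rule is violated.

none

Zone of each point (C = within 1σ̂, B = 1σ̂–2σ̂, A = 2σ̂–3σ̂, * = beyond 3σ̂; sign = side of CL): 1:-B, 2:-C, 3:-B, 4:-C, 5:+C, 6:+C, 7:+B, 8:+C, 9:-C, 10:-B, 11:-C, 12:+C, 13:+C, 14:-C, 15:-B
No rule fires across all 15 points.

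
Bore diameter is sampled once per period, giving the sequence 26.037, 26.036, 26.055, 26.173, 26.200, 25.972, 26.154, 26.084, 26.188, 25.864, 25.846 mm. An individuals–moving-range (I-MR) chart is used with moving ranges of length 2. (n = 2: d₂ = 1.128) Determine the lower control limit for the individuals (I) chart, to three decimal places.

25.765

X̄ = (26.037 + 26.036 + 26.055 + 26.173 + 26.200 + 25.972 + 26.154 + 26.084 + 26.188 + 25.864 + 25.846) / 11 = 26.0554
Moving ranges: 0.001, 0.019, 0.118, 0.027, 0.228, 0.182, 0.070, 0.104, 0.324, 0.018; M̄R̄ = 1.0910 / 10 = 0.1091
LCL = X̄ − 3·M̄R̄/d₂ = 26.0554 − 3 × 0.1091 / 1.128 = 25.7652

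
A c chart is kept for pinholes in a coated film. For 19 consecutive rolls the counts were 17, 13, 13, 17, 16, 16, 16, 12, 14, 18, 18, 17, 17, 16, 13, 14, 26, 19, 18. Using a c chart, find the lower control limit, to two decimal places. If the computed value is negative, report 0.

4.20

c̄ = (17 + 13 + 13 + 17 + 16 + 16 + 16 + 12 + 14 + 18 + 18 + 17 + 17 + 16 + 13 + 14 + 26 + 19 + 18) / 19 = 310 / 19 = 16.3158
LCL = c̄ − 3√c̄ = 16.3158 − 3 × 4.0393 = 4.1979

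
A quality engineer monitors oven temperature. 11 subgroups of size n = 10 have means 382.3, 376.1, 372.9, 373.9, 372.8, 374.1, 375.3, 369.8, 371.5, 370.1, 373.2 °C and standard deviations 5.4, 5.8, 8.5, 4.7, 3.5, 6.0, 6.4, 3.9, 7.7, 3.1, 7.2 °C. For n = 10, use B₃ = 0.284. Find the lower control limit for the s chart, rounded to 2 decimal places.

1.61

s̄ = (5.4 + 5.8 + 8.5 + 4.7 + 3.5 + 6.0 + 6.4 + 3.9 + 7.7 + 3.1 + 7.2) / 11 = 5.6545
LCL_s = B₃·s̄ = 0.284 × 5.6545 = 1.6059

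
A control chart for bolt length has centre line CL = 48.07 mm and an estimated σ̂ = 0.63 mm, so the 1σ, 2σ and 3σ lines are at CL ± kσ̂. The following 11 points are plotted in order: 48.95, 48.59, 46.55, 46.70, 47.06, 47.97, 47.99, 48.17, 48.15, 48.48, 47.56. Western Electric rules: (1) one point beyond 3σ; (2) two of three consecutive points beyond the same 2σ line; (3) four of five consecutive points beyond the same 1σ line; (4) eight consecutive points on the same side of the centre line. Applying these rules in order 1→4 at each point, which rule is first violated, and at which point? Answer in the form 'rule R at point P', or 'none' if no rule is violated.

Zone of each point (C = within 1σ̂, B = 1σ̂–2σ̂, A = 2σ̂–3σ̂, * = beyond 3σ̂; sign = side of CL): 1:+B, 2:+C, 3:-A, 4:-A, 5:-B, 6:-C, 7:-C, 8:+C, 9:+C, 10:+C, 11:-C
Rule 2 (two of three consecutive points beyond the same 2σ limit) is satisfied at point 4.

rule 2 at point 4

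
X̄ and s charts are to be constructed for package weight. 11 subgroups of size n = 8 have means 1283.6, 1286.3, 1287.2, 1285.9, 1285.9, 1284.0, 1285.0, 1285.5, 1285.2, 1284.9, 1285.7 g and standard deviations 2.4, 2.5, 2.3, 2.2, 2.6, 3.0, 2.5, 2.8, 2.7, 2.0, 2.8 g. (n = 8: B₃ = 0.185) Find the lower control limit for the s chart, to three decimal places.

s̄ = (2.4 + 2.5 + 2.3 + 2.2 + 2.6 + 3.0 + 2.5 + 2.8 + 2.7 + 2.0 + 2.8) / 11 = 2.5273
LCL_s = B₃·s̄ = 0.185 × 2.5273 = 0.4675

0.468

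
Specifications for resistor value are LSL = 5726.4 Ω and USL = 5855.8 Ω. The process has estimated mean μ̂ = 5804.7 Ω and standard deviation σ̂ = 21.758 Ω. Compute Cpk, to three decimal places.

0.783

Cpu = (USL − μ̂) / (3σ̂) = (5855.8 − 5804.7) / (3 × 21.758) = 0.7829; Cpl = (μ̂ − LSL) / (3σ̂) = (5804.7 − 5726.4) / (3 × 21.758) = 1.1996; Cpk = min(Cpu, Cpl) = 0.7829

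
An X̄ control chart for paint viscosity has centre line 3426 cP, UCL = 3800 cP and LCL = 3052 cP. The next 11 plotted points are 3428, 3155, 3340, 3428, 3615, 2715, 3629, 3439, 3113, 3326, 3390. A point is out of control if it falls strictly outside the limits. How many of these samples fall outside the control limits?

1

Compare each point to [3052, 3800]: sample 6 = 2715 < LCL.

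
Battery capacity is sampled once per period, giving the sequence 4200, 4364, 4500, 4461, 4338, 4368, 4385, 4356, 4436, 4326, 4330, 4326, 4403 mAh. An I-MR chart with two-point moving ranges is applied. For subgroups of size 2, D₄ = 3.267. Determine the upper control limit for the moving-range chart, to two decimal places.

Moving ranges: 164, 136, 39, 123, 30, 17, 29, 80, 110, 4, 4, 77; M̄R̄ = 813.0000 / 12 = 67.7500
UCL_MR = D₄·M̄R̄ = 3.267 × 67.7500 = 221.3392

221.34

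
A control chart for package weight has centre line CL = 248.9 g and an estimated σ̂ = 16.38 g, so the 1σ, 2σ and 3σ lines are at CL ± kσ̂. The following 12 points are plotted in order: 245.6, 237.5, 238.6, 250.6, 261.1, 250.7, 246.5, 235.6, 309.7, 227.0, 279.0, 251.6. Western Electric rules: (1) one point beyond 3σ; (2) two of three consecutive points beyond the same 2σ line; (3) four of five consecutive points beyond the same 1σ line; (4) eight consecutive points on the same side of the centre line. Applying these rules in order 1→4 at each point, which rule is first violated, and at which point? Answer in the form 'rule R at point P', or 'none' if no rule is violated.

Zone of each point (C = within 1σ̂, B = 1σ̂–2σ̂, A = 2σ̂–3σ̂, * = beyond 3σ̂; sign = side of CL): 1:-C, 2:-C, 3:-C, 4:+C, 5:+C, 6:+C, 7:-C, 8:-C, 9:+*, 10:-B, 11:+B, 12:+C
Rule 1 (one point beyond the 3σ limits) is satisfied at point 9.

rule 1 at point 9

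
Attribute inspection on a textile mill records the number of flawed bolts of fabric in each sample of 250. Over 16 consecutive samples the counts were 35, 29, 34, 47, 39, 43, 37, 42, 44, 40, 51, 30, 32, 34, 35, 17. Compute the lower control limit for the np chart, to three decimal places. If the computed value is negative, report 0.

20.004

p̄ = Σdᵢ / (k·n) = 589 / (16 × 250) = 0.14725
LCL = np̄ − 3·√(np̄(1−p̄)) = 36.8125 − 3 × 5.6028 = 20.0040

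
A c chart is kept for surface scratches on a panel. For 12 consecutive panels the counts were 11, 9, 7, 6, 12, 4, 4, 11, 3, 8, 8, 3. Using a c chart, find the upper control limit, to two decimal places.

c̄ = (11 + 9 + 7 + 6 + 12 + 4 + 4 + 11 + 3 + 8 + 8 + 3) / 12 = 86 / 12 = 7.1667
UCL = c̄ + 3√c̄ = 7.1667 + 3 × √7.1667 = 7.1667 + 3 × 2.6771 = 15.1979

15.20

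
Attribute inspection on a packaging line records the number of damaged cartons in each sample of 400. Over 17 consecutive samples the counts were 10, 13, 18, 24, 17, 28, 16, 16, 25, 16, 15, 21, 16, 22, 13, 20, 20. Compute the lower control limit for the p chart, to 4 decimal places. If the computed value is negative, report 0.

0.0143

p̄ = Σdᵢ / (k·n) = 310 / (17 × 400) = 0.04559
LCL = p̄ − 3·√(p̄(1−p̄)/n) = 0.04559 − 3 × 0.01043 = 0.01430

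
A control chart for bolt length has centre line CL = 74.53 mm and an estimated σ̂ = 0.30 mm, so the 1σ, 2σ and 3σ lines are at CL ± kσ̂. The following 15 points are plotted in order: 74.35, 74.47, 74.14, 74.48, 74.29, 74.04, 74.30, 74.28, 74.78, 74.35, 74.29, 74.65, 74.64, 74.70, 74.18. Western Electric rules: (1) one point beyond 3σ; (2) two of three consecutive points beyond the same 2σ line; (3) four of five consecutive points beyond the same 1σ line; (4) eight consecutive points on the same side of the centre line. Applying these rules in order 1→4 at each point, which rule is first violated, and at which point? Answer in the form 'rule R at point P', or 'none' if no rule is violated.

rule 4 at point 8

Zone of each point (C = within 1σ̂, B = 1σ̂–2σ̂, A = 2σ̂–3σ̂, * = beyond 3σ̂; sign = side of CL): 1:-C, 2:-C, 3:-B, 4:-C, 5:-C, 6:-B, 7:-C, 8:-C, 9:+C, 10:-C, 11:-C, 12:+C, 13:+C, 14:+C, 15:-B
Rule 4 (eight consecutive points on the same side of the centre line) is satisfied at point 8.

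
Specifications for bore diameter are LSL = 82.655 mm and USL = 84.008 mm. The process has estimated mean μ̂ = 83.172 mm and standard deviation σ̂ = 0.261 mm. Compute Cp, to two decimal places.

Cp = (USL − LSL) / (6σ̂) = (84.008 − 82.655) / (6 × 0.261) = 1.3530 / 1.5660 = 0.8640

0.86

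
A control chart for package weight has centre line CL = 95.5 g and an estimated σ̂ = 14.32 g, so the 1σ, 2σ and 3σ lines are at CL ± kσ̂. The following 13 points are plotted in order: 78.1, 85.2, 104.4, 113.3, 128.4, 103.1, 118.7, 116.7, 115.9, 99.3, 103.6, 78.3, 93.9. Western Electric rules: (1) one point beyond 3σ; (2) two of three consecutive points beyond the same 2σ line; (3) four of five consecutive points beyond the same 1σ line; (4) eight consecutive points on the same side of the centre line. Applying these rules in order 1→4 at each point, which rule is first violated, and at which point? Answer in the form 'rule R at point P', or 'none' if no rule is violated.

Zone of each point (C = within 1σ̂, B = 1σ̂–2σ̂, A = 2σ̂–3σ̂, * = beyond 3σ̂; sign = side of CL): 1:-B, 2:-C, 3:+C, 4:+B, 5:+A, 6:+C, 7:+B, 8:+B, 9:+B, 10:+C, 11:+C, 12:-B, 13:-C
Rule 3 (four of five consecutive points beyond the same 1σ limit) is satisfied at point 8.

rule 3 at point 8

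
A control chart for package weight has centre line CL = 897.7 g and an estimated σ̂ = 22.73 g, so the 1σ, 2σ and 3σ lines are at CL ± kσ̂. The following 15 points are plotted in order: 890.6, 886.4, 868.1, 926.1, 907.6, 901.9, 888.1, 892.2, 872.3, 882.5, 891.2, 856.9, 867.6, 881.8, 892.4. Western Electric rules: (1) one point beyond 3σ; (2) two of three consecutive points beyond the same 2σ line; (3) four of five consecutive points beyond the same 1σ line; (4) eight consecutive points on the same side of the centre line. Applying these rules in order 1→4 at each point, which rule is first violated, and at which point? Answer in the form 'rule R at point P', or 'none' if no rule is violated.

Zone of each point (C = within 1σ̂, B = 1σ̂–2σ̂, A = 2σ̂–3σ̂, * = beyond 3σ̂; sign = side of CL): 1:-C, 2:-C, 3:-B, 4:+B, 5:+C, 6:+C, 7:-C, 8:-C, 9:-B, 10:-C, 11:-C, 12:-B, 13:-B, 14:-C, 15:-C
Rule 4 (eight consecutive points on the same side of the centre line) is satisfied at point 14.

rule 4 at point 14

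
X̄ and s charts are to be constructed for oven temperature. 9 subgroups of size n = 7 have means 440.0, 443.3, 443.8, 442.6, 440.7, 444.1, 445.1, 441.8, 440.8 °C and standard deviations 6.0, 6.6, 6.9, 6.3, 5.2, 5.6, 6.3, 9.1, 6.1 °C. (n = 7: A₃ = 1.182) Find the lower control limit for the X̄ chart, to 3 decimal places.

434.836

X̄̄ = (440.0 + 443.3 + 443.8 + 442.6 + 440.7 + 444.1 + 445.1 + 441.8 + 440.8) / 9 = 442.4667
s̄ = (6.0 + 6.6 + 6.9 + 6.3 + 5.2 + 5.6 + 6.3 + 9.1 + 6.1) / 9 = 6.4556
LCL = X̄̄ − A₃·s̄ = 442.4667 − 1.182 × 6.4556 = 434.8362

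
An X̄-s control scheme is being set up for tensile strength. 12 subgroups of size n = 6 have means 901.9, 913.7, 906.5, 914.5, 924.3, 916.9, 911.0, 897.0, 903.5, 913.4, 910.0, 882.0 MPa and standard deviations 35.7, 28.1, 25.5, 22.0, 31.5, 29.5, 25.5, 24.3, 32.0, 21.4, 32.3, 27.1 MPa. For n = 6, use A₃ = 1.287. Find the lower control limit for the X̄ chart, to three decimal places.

X̄̄ = (901.9 + 913.7 + 906.5 + 914.5 + 924.3 + 916.9 + 911.0 + 897.0 + 903.5 + 913.4 + 910.0 + 882.0) / 12 = 907.8917
s̄ = (35.7 + 28.1 + 25.5 + 22.0 + 31.5 + 29.5 + 25.5 + 24.3 + 32.0 + 21.4 + 32.3 + 27.1) / 12 = 27.9083
LCL = X̄̄ − A₃·s̄ = 907.8917 − 1.287 × 27.9083 = 871.9736

871.974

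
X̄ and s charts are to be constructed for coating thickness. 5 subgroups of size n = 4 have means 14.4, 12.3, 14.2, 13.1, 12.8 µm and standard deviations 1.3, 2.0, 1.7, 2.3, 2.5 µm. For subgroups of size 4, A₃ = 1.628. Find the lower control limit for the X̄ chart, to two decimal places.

X̄̄ = (14.4 + 12.3 + 14.2 + 13.1 + 12.8) / 5 = 13.3600
s̄ = (1.3 + 2.0 + 1.7 + 2.3 + 2.5) / 5 = 1.9600
LCL = X̄̄ − A₃·s̄ = 13.3600 − 1.628 × 1.9600 = 10.1691

10.17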